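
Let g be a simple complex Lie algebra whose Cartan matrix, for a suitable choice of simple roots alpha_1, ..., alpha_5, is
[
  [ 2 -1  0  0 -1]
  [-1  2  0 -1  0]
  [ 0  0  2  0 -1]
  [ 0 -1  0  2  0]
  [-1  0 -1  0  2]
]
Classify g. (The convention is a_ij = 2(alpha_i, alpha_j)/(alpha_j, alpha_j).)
A_5 (sl(6))

The matrix has rank 5 with 2's on the diagonal. Reading the off-diagonal entries as Dynkin edges (a single edge where a_ij = a_ji = -1; a double or triple edge where a_ij * a_ji = 2 or 3), the diagram is a chain of 5 nodes with single edges (A_5). One simple-root ordering that puts it in standard form is (alpha_3, alpha_5, alpha_1, alpha_2, alpha_4). So the algebra is type A_5, i.e. sl(6).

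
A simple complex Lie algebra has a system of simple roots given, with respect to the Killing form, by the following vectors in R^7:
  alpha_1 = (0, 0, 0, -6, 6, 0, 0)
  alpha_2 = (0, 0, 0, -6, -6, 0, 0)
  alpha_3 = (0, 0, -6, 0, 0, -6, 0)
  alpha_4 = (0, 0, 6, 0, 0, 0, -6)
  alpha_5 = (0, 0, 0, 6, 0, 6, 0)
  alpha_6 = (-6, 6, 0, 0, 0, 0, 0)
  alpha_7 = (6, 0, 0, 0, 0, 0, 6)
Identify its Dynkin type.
Compute the Cartan integers a_ij = 2(alpha_i, alpha_j)/(alpha_j, alpha_j); the resulting 7x7 Cartan matrix is
[[2, 0, 0, 0, -1, 0, 0], [0, 2, 0, 0, -1, 0, 0], [0, 0, 2, -1, -1, 0, 0], [0, 0, -1, 2, 0, 0, -1], [-1, -1, -1, 0, 2, 0, 0], [0, 0, 0, 0, 0, 2, -1], [0, 0, 0, -1, 0, -1, 2]].
All simple roots have the same length, so the diagram is simply laced. The associated Dynkin diagram is a chain of 5 nodes with a fork of two nodes at one end (D_7), so the type is D_7 (the algebra so(14)).

D_7 (so(14))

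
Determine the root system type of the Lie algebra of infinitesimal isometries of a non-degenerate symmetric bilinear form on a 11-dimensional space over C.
This is so(11) with 11 odd, which has dimension 11(11-1)/2 = 55 and rank (11-1)/2 = 5. In the classification of classical Lie algebras, the orthogonal algebra so(2n+1) in an odd number of variables has type B_n; here n = 5, so the Dynkin diagram is a chain of 5 nodes with a double edge at one end; the terminal node there is the unique short simple root (B_5). Hence the type is B_5.

B_5 (so(11))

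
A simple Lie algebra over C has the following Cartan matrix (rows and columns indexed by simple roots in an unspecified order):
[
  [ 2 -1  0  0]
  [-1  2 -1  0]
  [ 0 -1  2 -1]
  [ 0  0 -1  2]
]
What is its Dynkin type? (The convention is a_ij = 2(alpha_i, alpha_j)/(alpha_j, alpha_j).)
A_4

The matrix has rank 4 with 2's on the diagonal. Reading the off-diagonal entries as Dynkin edges (a single edge where a_ij = a_ji = -1; a double or triple edge where a_ij * a_ji = 2 or 3), the diagram is a chain of 4 nodes with single edges (A_4). One simple-root ordering that puts it in standard form is (alpha_4, alpha_3, alpha_2, alpha_1). So the algebra is type A_4, i.e. sl(5).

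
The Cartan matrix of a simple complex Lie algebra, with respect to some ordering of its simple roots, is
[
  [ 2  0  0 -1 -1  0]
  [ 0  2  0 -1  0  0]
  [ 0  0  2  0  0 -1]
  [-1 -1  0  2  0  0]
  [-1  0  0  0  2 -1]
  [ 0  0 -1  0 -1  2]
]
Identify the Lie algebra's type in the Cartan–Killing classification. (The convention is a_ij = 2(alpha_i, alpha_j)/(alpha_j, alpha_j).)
A_6 (sl(7))

The matrix has rank 6 with 2's on the diagonal. Reading the off-diagonal entries as Dynkin edges (a single edge where a_ij = a_ji = -1; a double or triple edge where a_ij * a_ji = 2 or 3), the diagram is a chain of 6 nodes with single edges (A_6). One simple-root ordering that puts it in standard form is (alpha_3, alpha_6, alpha_5, alpha_1, alpha_4, alpha_2). So the algebra is type A_6, i.e. sl(7).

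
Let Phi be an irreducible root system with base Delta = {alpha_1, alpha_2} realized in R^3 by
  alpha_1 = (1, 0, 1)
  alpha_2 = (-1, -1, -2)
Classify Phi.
Compute the Cartan integers a_ij = 2(alpha_i, alpha_j)/(alpha_j, alpha_j); the resulting 2x2 Cartan matrix is
[[2, -1], [-3, 2]].
The roots have two lengths (squared-length ratio 3:1); the short ones are alpha_{1}. The associated Dynkin diagram is two nodes joined by a triple edge (G_2), so the type is G_2.

G_2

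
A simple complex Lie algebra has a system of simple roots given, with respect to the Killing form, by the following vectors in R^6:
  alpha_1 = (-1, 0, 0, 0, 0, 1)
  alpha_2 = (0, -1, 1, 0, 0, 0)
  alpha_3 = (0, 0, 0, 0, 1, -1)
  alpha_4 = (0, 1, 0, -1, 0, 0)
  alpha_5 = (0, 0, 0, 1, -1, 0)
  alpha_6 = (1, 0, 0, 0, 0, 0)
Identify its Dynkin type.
Compute the Cartan integers a_ij = 2(alpha_i, alpha_j)/(alpha_j, alpha_j); the resulting 6x6 Cartan matrix is
[[2, 0, -1, 0, 0, -2], [0, 2, 0, -1, 0, 0], [-1, 0, 2, 0, -1, 0], [0, -1, 0, 2, -1, 0], [0, 0, -1, -1, 2, 0], [-1, 0, 0, 0, 0, 2]].
The roots have two lengths (squared-length ratio 2:1); the short ones are alpha_{6}. The associated Dynkin diagram is a chain of 6 nodes with a double edge at one end; the terminal node there is the unique short simple root (B_6), so the type is B_6 (the algebra so(13)).

type B_6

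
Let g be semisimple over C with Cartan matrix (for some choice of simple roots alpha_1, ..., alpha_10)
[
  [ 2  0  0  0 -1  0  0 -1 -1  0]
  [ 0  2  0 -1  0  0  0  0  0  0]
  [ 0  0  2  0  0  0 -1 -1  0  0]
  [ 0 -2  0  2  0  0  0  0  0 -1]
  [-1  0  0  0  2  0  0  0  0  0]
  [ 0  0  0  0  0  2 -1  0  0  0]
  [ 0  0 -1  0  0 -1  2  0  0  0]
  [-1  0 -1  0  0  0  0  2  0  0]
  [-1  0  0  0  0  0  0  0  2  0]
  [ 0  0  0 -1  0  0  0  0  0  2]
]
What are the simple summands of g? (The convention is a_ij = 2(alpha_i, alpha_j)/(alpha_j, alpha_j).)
The diagram associated to this matrix has two connected components: the simple roots {alpha_2, alpha_4, alpha_10} form a chain of 3 nodes with a double edge at one end; the terminal node there is the unique short simple root (B_3), and {alpha_1, alpha_3, alpha_5, alpha_6, alpha_7, alpha_8, alpha_9} form a chain of 5 nodes with a fork of two nodes at one end (D_7). A semisimple Lie algebra decomposes uniquely as the direct sum of simple ideals, one per connected component of its Dynkin diagram, so g ≅ B_3 ⊕ D_7 (dimension 21 + 91 = 112).

B3 + D7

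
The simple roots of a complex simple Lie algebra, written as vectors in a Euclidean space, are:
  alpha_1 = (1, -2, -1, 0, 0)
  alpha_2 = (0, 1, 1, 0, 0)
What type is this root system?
Compute the Cartan integers a_ij = 2(alpha_i, alpha_j)/(alpha_j, alpha_j); the resulting 2x2 Cartan matrix is
[[2, -3], [-1, 2]].
The roots have two lengths (squared-length ratio 3:1); the short ones are alpha_{2}. The associated Dynkin diagram is two nodes joined by a triple edge (G_2), so the type is G_2.

G_2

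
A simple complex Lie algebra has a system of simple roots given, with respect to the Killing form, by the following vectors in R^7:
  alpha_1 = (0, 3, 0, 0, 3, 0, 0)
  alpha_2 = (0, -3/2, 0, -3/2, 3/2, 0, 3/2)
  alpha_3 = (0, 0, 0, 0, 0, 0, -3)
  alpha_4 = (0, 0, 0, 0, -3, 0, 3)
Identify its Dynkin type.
Compute the Cartan integers a_ij = 2(alpha_i, alpha_j)/(alpha_j, alpha_j); the resulting 4x4 Cartan matrix is
[[2, 0, 0, -1], [0, 2, -1, 0], [0, -1, 2, -1], [-1, 0, -2, 2]].
The roots have two lengths (squared-length ratio 2:1); the short ones are alpha_{2,3}. The associated Dynkin diagram is a chain of 4 nodes with a double edge between the middle two (F_4), so the type is F_4.

F_4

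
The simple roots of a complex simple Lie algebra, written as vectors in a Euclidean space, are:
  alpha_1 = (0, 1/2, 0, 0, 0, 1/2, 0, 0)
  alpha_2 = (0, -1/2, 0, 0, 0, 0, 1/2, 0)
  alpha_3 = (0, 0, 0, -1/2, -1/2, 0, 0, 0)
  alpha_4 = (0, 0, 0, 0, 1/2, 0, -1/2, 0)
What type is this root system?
type A_4

Compute the Cartan integers a_ij = 2(alpha_i, alpha_j)/(alpha_j, alpha_j); the resulting 4x4 Cartan matrix is
[[2, -1, 0, 0], [-1, 2, 0, -1], [0, 0, 2, -1], [0, -1, -1, 2]].
All simple roots have the same length, so the diagram is simply laced. The associated Dynkin diagram is a chain of 4 nodes with single edges (A_4), so the type is A_4 (the algebra sl(5)).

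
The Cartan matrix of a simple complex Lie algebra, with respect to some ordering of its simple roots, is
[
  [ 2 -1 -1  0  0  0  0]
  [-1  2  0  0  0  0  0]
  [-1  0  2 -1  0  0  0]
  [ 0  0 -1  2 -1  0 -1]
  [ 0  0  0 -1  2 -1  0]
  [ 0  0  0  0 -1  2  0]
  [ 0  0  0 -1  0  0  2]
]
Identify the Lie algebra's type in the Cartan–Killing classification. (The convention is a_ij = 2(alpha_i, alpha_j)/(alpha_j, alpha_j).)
The matrix has rank 7 with 2's on the diagonal. Reading the off-diagonal entries as Dynkin edges (a single edge where a_ij = a_ji = -1; a double or triple edge where a_ij * a_ji = 2 or 3), the diagram is a chain of 6 nodes with one extra node attached to the third node from one end (E_7). One simple-root ordering that puts it in standard form is (alpha_6, alpha_7, alpha_5, alpha_4, alpha_3, alpha_1, alpha_2). So the algebra is type E_7.

E_7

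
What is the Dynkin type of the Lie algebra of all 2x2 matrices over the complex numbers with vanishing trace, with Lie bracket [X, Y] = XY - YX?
This is sl(2), which has dimension 2^2 - 1 = 3 and rank 2 - 1 = 1 (a Cartan subalgebra is the diagonal traceless matrices). In the classification of classical Lie algebras, the special linear algebra sl(n+1) has type A_n; here n = 1, so the Dynkin diagram is a chain of 1 nodes with single edges (A_1). Hence the type is A_1.

A_1 (sl(2))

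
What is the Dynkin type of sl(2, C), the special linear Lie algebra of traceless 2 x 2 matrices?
This is sl(2), which has dimension 2^2 - 1 = 3 and rank 2 - 1 = 1 (a Cartan subalgebra is the diagonal traceless matrices). In the classification of classical Lie algebras, the special linear algebra sl(n+1) has type A_n; here n = 1, so the Dynkin diagram is a chain of 1 nodes with single edges (A_1). Hence the type is A_1.

type A_1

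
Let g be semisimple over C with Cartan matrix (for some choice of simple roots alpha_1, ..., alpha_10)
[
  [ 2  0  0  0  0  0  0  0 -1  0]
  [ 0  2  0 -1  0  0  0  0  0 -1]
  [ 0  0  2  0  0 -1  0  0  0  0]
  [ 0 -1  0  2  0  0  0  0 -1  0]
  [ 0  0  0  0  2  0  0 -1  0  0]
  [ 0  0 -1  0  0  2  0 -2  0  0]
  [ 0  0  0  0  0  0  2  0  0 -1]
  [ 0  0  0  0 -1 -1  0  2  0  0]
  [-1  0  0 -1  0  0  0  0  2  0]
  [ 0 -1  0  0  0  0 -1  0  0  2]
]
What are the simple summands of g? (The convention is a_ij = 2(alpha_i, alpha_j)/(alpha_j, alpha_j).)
type A_6 ⊕ type F_4

The diagram associated to this matrix has two connected components: the simple roots {alpha_1, alpha_2, alpha_4, alpha_7, alpha_9, alpha_10} form a chain of 6 nodes with single edges (A_6), and {alpha_3, alpha_5, alpha_6, alpha_8} form a chain of 4 nodes with a double edge between the middle two (F_4). A semisimple Lie algebra decomposes uniquely as the direct sum of simple ideals, one per connected component of its Dynkin diagram, so g ≅ A_6 ⊕ F_4 (dimension 48 + 52 = 100).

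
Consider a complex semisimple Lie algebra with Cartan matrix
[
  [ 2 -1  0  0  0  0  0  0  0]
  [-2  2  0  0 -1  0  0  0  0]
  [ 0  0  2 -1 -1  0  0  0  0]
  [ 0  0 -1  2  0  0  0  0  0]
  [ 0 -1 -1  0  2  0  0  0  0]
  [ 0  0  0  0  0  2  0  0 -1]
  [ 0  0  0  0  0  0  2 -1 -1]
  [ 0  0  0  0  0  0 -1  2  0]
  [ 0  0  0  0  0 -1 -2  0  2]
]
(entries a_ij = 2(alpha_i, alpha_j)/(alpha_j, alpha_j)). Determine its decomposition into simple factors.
B5 + F4

The diagram associated to this matrix has two connected components: the simple roots {alpha_1, alpha_2, alpha_3, alpha_4, alpha_5} form a chain of 5 nodes with a double edge at one end; the terminal node there is the unique short simple root (B_5), and {alpha_6, alpha_7, alpha_8, alpha_9} form a chain of 4 nodes with a double edge between the middle two (F_4). A semisimple Lie algebra decomposes uniquely as the direct sum of simple ideals, one per connected component of its Dynkin diagram, so g ≅ B_5 ⊕ F_4 (dimension 55 + 52 = 107).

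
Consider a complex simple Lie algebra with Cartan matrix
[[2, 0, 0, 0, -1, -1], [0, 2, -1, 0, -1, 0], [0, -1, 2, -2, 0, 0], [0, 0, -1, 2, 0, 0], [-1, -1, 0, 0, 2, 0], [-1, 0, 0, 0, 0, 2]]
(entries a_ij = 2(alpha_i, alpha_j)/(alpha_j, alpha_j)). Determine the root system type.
The matrix has rank 6 with 2's on the diagonal. Reading the off-diagonal entries as Dynkin edges (a single edge where a_ij = a_ji = -1; a double or triple edge where a_ij * a_ji = 2 or 3), the diagram is a chain of 6 nodes with a double edge at one end; the terminal node there is the unique short simple root (B_6). One simple-root ordering that puts it in standard form is (alpha_6, alpha_1, alpha_5, alpha_2, alpha_3, alpha_4). So the algebra is type B_6, i.e. so(13).

B_6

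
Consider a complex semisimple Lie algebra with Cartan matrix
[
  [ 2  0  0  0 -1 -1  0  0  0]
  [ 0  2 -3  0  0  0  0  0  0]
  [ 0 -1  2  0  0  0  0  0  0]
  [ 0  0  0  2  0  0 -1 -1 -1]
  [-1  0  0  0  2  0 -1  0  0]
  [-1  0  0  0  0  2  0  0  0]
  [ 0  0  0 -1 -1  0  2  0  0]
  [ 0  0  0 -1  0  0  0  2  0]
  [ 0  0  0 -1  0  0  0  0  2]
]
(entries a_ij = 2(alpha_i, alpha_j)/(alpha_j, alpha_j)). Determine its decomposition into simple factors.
The diagram associated to this matrix has two connected components: the simple roots {alpha_1, alpha_4, alpha_5, alpha_6, alpha_7, alpha_8, alpha_9} form a chain of 5 nodes with a fork of two nodes at one end (D_7), and {alpha_2, alpha_3} form two nodes joined by a triple edge (G_2). A semisimple Lie algebra decomposes uniquely as the direct sum of simple ideals, one per connected component of its Dynkin diagram, so g ≅ D_7 ⊕ G_2 (dimension 91 + 14 = 105).

D_7 (so(14)) ⊕ G_2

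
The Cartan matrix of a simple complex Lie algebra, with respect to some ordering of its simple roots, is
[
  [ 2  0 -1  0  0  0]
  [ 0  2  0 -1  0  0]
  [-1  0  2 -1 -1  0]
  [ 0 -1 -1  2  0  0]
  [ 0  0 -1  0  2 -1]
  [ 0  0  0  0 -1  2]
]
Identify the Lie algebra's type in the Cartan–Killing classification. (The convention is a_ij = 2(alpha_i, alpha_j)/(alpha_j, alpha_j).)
The matrix has rank 6 with 2's on the diagonal. Reading the off-diagonal entries as Dynkin edges (a single edge where a_ij = a_ji = -1; a double or triple edge where a_ij * a_ji = 2 or 3), the diagram is a chain of 5 nodes with one extra node attached to the third node from one end (E_6). One simple-root ordering that puts it in standard form is (alpha_2, alpha_1, alpha_4, alpha_3, alpha_5, alpha_6). So the algebra is type E_6.

E_6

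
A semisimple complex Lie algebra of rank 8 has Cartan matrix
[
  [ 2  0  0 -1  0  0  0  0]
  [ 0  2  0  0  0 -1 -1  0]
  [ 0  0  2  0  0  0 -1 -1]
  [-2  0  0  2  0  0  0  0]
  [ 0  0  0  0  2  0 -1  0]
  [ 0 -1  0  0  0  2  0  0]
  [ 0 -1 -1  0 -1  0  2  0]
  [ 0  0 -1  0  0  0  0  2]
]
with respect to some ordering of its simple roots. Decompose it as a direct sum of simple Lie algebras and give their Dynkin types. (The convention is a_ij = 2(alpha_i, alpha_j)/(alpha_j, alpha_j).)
type B_2 + type E_6

The diagram associated to this matrix has two connected components: the simple roots {alpha_1, alpha_4} form a chain of 2 nodes with a double edge at one end; the terminal node there is the unique short simple root (B_2), and {alpha_2, alpha_3, alpha_5, alpha_6, alpha_7, alpha_8} form a chain of 5 nodes with one extra node attached to the third node from one end (E_6). A semisimple Lie algebra decomposes uniquely as the direct sum of simple ideals, one per connected component of its Dynkin diagram, so g ≅ B_2 ⊕ E_6 (dimension 10 + 78 = 88).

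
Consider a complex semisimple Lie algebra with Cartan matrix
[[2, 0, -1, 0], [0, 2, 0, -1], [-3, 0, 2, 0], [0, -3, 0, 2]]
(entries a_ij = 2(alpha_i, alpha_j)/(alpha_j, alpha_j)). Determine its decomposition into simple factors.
type G_2 ⊕ type G_2

The diagram associated to this matrix has two connected components: the simple roots {alpha_1, alpha_3} form two nodes joined by a triple edge (G_2), and {alpha_2, alpha_4} form two nodes joined by a triple edge (G_2). A semisimple Lie algebra decomposes uniquely as the direct sum of simple ideals, one per connected component of its Dynkin diagram, so g ≅ G_2 ⊕ G_2 (dimension 14 + 14 = 28).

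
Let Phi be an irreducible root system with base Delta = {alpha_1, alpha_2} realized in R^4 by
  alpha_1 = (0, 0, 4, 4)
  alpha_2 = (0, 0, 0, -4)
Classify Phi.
B_2

Compute the Cartan integers a_ij = 2(alpha_i, alpha_j)/(alpha_j, alpha_j); the resulting 2x2 Cartan matrix is
[[2, -2], [-1, 2]].
The roots have two lengths (squared-length ratio 2:1); the short ones are alpha_{2}. The associated Dynkin diagram is a chain of 2 nodes with a double edge at one end; the terminal node there is the unique short simple root (B_2), so the type is B_2 (the algebra so(5)).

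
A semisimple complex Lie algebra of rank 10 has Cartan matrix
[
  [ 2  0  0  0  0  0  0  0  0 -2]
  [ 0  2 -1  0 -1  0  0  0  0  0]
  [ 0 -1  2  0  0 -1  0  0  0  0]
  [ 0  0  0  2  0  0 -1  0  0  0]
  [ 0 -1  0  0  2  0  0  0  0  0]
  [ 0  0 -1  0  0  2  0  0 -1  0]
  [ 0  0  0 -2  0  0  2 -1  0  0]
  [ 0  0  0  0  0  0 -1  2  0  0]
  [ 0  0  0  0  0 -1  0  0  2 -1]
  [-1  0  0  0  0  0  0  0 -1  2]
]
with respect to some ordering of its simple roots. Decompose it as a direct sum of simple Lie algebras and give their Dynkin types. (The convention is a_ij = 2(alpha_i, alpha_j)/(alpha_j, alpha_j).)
B_3 (so(7)) + C_7 (sp(14))

The diagram associated to this matrix has two connected components: the simple roots {alpha_4, alpha_7, alpha_8} form a chain of 3 nodes with a double edge at one end; the terminal node there is the unique short simple root (B_3), and {alpha_1, alpha_2, alpha_3, alpha_5, alpha_6, alpha_9, alpha_10} form a chain of 7 nodes with a double edge at one end; the terminal node there is the unique long simple root (C_7). A semisimple Lie algebra decomposes uniquely as the direct sum of simple ideals, one per connected component of its Dynkin diagram, so g ≅ B_3 ⊕ C_7 (dimension 21 + 105 = 126).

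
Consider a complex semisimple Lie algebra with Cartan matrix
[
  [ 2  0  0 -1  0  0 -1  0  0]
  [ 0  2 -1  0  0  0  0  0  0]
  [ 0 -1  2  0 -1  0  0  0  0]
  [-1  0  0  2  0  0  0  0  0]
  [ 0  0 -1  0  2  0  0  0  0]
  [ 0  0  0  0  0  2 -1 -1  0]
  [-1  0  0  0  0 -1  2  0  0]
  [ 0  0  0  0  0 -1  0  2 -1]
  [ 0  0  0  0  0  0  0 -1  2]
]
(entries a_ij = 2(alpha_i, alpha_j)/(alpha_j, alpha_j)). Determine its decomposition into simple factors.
The diagram associated to this matrix has two connected components: the simple roots {alpha_2, alpha_3, alpha_5} form a chain of 3 nodes with single edges (A_3), and {alpha_1, alpha_4, alpha_6, alpha_7, alpha_8, alpha_9} form a chain of 6 nodes with single edges (A_6). A semisimple Lie algebra decomposes uniquely as the direct sum of simple ideals, one per connected component of its Dynkin diagram, so g ≅ A_3 ⊕ A_6 (dimension 15 + 48 = 63).

A_3 (sl(4)) + A_6 (sl(7))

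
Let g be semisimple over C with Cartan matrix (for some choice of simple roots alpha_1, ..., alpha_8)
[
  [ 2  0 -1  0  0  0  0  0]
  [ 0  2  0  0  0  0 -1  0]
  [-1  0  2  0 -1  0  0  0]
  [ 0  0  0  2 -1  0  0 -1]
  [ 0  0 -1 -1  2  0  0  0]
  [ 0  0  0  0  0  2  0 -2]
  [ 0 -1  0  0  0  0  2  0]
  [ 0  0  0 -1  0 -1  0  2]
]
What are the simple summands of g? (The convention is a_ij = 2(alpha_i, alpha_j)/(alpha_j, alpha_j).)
The diagram associated to this matrix has two connected components: the simple roots {alpha_2, alpha_7} form a chain of 2 nodes with single edges (A_2), and {alpha_1, alpha_3, alpha_4, alpha_5, alpha_6, alpha_8} form a chain of 6 nodes with a double edge at one end; the terminal node there is the unique long simple root (C_6). A semisimple Lie algebra decomposes uniquely as the direct sum of simple ideals, one per connected component of its Dynkin diagram, so g ≅ A_2 ⊕ C_6 (dimension 8 + 78 = 86).

type A_2 + type C_6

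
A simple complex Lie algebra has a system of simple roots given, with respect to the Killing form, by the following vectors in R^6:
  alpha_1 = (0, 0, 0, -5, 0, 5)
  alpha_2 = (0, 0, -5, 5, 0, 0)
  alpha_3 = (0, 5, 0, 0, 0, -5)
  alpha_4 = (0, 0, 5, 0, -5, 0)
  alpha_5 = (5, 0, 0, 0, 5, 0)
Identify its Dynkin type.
Compute the Cartan integers a_ij = 2(alpha_i, alpha_j)/(alpha_j, alpha_j); the resulting 5x5 Cartan matrix is
[[2, -1, -1, 0, 0], [-1, 2, 0, -1, 0], [-1, 0, 2, 0, 0], [0, -1, 0, 2, -1], [0, 0, 0, -1, 2]].
All simple roots have the same length, so the diagram is simply laced. The associated Dynkin diagram is a chain of 5 nodes with single edges (A_5), so the type is A_5 (the algebra sl(6)).

A_5 (sl(6))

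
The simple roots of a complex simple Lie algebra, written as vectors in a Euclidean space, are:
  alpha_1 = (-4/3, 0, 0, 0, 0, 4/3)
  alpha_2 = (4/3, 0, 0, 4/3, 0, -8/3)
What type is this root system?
Compute the Cartan integers a_ij = 2(alpha_i, alpha_j)/(alpha_j, alpha_j); the resulting 2x2 Cartan matrix is
[[2, -1], [-3, 2]].
The roots have two lengths (squared-length ratio 3:1); the short ones are alpha_{1}. The associated Dynkin diagram is two nodes joined by a triple edge (G_2), so the type is G_2.

G_2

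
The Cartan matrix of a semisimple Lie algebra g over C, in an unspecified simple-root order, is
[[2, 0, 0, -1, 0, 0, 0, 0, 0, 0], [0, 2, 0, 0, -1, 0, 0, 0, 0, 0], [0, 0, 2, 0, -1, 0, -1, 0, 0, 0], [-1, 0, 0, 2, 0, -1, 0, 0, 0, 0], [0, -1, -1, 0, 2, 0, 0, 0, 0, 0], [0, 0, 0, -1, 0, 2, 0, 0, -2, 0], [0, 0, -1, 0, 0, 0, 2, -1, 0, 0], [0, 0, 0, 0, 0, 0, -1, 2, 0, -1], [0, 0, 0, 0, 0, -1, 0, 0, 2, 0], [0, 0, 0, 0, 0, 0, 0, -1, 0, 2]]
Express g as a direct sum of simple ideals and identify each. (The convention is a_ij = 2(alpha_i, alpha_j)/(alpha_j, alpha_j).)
type A_6 + type B_4

The diagram associated to this matrix has two connected components: the simple roots {alpha_2, alpha_3, alpha_5, alpha_7, alpha_8, alpha_10} form a chain of 6 nodes with single edges (A_6), and {alpha_1, alpha_4, alpha_6, alpha_9} form a chain of 4 nodes with a double edge at one end; the terminal node there is the unique short simple root (B_4). A semisimple Lie algebra decomposes uniquely as the direct sum of simple ideals, one per connected component of its Dynkin diagram, so g ≅ A_6 ⊕ B_4 (dimension 48 + 36 = 84).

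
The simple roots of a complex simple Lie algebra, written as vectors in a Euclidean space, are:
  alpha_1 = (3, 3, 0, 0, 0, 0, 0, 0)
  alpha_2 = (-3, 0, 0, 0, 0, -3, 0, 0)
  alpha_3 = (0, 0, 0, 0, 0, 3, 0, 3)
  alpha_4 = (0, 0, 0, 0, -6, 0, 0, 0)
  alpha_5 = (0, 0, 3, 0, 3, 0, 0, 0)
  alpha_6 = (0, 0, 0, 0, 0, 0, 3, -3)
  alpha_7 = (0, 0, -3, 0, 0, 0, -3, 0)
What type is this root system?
Compute the Cartan integers a_ij = 2(alpha_i, alpha_j)/(alpha_j, alpha_j); the resulting 7x7 Cartan matrix is
[[2, -1, 0, 0, 0, 0, 0], [-1, 2, -1, 0, 0, 0, 0], [0, -1, 2, 0, 0, -1, 0], [0, 0, 0, 2, -2, 0, 0], [0, 0, 0, -1, 2, 0, -1], [0, 0, -1, 0, 0, 2, -1], [0, 0, 0, 0, -1, -1, 2]].
The roots have two lengths (squared-length ratio 2:1); the short ones are alpha_{1,2,3,5,6,7}. The associated Dynkin diagram is a chain of 7 nodes with a double edge at one end; the terminal node there is the unique long simple root (C_7), so the type is C_7 (the algebra sp(14)).

C_7 (sp(14))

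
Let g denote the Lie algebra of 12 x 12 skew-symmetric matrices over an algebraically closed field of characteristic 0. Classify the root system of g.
D_6 (so(12))

This is so(12) with 12 even, which has dimension 12(12-1)/2 = 66 and rank 12/2 = 6. In the classification of classical Lie algebras, the orthogonal algebra so(2n) in an even number of variables has type D_n; here n = 6, so the Dynkin diagram is a chain of 4 nodes with a fork of two nodes at one end (D_6). Hence the type is D_6.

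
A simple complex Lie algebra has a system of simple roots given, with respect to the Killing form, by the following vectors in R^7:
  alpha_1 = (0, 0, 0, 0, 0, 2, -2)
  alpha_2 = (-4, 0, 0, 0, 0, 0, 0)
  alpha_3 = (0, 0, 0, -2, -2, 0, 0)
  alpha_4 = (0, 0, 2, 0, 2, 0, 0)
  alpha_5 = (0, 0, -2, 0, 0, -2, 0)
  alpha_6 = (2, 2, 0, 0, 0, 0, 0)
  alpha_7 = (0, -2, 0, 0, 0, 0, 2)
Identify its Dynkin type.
Compute the Cartan integers a_ij = 2(alpha_i, alpha_j)/(alpha_j, alpha_j); the resulting 7x7 Cartan matrix is
[[2, 0, 0, 0, -1, 0, -1], [0, 2, 0, 0, 0, -2, 0], [0, 0, 2, -1, 0, 0, 0], [0, 0, -1, 2, -1, 0, 0], [-1, 0, 0, -1, 2, 0, 0], [0, -1, 0, 0, 0, 2, -1], [-1, 0, 0, 0, 0, -1, 2]].
The roots have two lengths (squared-length ratio 2:1); the short ones are alpha_{1,3,4,5,6,7}. The associated Dynkin diagram is a chain of 7 nodes with a double edge at one end; the terminal node there is the unique long simple root (C_7), so the type is C_7 (the algebra sp(14)).

C_7 (sp(14))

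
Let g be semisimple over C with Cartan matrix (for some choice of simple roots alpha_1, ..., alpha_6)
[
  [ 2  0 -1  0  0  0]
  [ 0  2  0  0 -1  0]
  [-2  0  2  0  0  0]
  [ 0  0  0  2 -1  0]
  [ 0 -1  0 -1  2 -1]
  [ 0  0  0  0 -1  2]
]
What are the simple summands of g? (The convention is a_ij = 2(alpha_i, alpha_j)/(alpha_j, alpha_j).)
B2 ⊕ D4

The diagram associated to this matrix has two connected components: the simple roots {alpha_1, alpha_3} form a chain of 2 nodes with a double edge at one end; the terminal node there is the unique short simple root (B_2), and {alpha_2, alpha_4, alpha_5, alpha_6} form a chain of 2 nodes with a fork of two nodes at one end (D_4). A semisimple Lie algebra decomposes uniquely as the direct sum of simple ideals, one per connected component of its Dynkin diagram, so g ≅ B_2 ⊕ D_4 (dimension 10 + 28 = 38).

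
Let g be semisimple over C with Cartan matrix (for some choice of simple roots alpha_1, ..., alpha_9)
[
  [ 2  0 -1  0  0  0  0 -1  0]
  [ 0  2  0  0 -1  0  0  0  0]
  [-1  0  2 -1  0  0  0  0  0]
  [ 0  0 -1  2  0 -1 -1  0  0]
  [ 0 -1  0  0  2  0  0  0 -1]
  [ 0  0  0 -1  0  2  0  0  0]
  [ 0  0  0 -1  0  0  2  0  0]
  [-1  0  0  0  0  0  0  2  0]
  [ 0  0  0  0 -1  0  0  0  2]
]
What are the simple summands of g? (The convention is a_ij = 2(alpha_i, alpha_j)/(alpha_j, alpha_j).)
type A_3 ⊕ type D_6

The diagram associated to this matrix has two connected components: the simple roots {alpha_2, alpha_5, alpha_9} form a chain of 3 nodes with single edges (A_3), and {alpha_1, alpha_3, alpha_4, alpha_6, alpha_7, alpha_8} form a chain of 4 nodes with a fork of two nodes at one end (D_6). A semisimple Lie algebra decomposes uniquely as the direct sum of simple ideals, one per connected component of its Dynkin diagram, so g ≅ A_3 ⊕ D_6 (dimension 15 + 66 = 81).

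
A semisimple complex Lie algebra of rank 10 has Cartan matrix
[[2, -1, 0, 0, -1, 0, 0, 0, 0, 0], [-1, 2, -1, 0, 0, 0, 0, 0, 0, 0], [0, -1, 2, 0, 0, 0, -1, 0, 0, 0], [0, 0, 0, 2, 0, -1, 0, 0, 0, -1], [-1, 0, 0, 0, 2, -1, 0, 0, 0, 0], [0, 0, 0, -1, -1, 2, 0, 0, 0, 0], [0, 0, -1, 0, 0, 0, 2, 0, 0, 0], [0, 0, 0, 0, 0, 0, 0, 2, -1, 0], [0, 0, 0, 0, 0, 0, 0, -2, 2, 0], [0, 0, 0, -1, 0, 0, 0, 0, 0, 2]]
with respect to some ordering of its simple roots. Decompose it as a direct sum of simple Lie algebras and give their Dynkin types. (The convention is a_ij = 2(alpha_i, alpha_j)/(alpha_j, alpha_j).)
A_8 ⊕ B_2

The diagram associated to this matrix has two connected components: the simple roots {alpha_1, alpha_2, alpha_3, alpha_4, alpha_5, alpha_6, alpha_7, alpha_10} form a chain of 8 nodes with single edges (A_8), and {alpha_8, alpha_9} form a chain of 2 nodes with a double edge at one end; the terminal node there is the unique short simple root (B_2). A semisimple Lie algebra decomposes uniquely as the direct sum of simple ideals, one per connected component of its Dynkin diagram, so g ≅ A_8 ⊕ B_2 (dimension 80 + 10 = 90).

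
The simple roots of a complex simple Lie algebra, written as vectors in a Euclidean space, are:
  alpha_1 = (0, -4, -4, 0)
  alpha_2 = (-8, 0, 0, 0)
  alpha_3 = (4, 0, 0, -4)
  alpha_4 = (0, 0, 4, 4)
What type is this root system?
C_4 (sp(8))

Compute the Cartan integers a_ij = 2(alpha_i, alpha_j)/(alpha_j, alpha_j); the resulting 4x4 Cartan matrix is
[[2, 0, 0, -1], [0, 2, -2, 0], [0, -1, 2, -1], [-1, 0, -1, 2]].
The roots have two lengths (squared-length ratio 2:1); the short ones are alpha_{1,3,4}. The associated Dynkin diagram is a chain of 4 nodes with a double edge at one end; the terminal node there is the unique long simple root (C_4), so the type is C_4 (the algebra sp(8)).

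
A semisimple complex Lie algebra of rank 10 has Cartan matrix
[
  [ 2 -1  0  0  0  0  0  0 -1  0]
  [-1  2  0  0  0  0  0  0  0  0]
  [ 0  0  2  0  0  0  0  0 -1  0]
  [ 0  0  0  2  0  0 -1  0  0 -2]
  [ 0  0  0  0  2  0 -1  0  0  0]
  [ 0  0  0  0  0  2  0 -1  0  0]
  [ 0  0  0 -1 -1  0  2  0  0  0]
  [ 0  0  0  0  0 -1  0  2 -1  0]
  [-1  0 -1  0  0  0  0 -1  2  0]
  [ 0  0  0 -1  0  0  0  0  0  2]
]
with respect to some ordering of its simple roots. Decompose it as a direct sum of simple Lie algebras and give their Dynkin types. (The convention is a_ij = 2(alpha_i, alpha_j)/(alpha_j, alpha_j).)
B4 + E6

The diagram associated to this matrix has two connected components: the simple roots {alpha_4, alpha_5, alpha_7, alpha_10} form a chain of 4 nodes with a double edge at one end; the terminal node there is the unique short simple root (B_4), and {alpha_1, alpha_2, alpha_3, alpha_6, alpha_8, alpha_9} form a chain of 5 nodes with one extra node attached to the third node from one end (E_6). A semisimple Lie algebra decomposes uniquely as the direct sum of simple ideals, one per connected component of its Dynkin diagram, so g ≅ B_4 ⊕ E_6 (dimension 36 + 78 = 114).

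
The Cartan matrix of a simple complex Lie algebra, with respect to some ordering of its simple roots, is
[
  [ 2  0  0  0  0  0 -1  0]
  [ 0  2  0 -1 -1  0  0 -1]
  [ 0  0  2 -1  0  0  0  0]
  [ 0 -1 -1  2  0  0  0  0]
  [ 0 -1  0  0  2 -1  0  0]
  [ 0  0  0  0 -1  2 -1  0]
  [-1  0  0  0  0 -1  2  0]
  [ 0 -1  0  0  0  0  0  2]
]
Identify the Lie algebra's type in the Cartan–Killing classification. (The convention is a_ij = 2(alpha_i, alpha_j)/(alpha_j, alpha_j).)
The matrix has rank 8 with 2's on the diagonal. Reading the off-diagonal entries as Dynkin edges (a single edge where a_ij = a_ji = -1; a double or triple edge where a_ij * a_ji = 2 or 3), the diagram is a chain of 7 nodes with one extra node attached to the third node from one end (E_8). One simple-root ordering that puts it in standard form is (alpha_3, alpha_8, alpha_4, alpha_2, alpha_5, alpha_6, alpha_7, alpha_1). So the algebra is type E_8.

type E_8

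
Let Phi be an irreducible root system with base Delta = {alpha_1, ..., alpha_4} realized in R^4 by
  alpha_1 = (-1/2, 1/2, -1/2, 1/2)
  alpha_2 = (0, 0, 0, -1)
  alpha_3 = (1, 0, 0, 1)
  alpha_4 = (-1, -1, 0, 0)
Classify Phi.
Compute the Cartan integers a_ij = 2(alpha_i, alpha_j)/(alpha_j, alpha_j); the resulting 4x4 Cartan matrix is
[[2, -1, 0, 0], [-1, 2, -1, 0], [0, -2, 2, -1], [0, 0, -1, 2]].
The roots have two lengths (squared-length ratio 2:1); the short ones are alpha_{1,2}. The associated Dynkin diagram is a chain of 4 nodes with a double edge between the middle two (F_4), so the type is F_4.

type F_4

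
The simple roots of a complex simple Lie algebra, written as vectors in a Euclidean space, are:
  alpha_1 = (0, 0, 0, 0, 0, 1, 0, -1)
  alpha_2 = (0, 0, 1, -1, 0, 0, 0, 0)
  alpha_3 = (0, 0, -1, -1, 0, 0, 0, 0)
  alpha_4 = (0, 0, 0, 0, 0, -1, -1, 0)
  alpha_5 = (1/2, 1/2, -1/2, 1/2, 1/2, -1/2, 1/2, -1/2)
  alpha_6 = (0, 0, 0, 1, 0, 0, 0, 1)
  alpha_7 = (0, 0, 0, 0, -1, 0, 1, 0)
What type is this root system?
Compute the Cartan integers a_ij = 2(alpha_i, alpha_j)/(alpha_j, alpha_j); the resulting 7x7 Cartan matrix is
[[2, 0, 0, -1, 0, -1, 0], [0, 2, 0, 0, -1, -1, 0], [0, 0, 2, 0, 0, -1, 0], [-1, 0, 0, 2, 0, 0, -1], [0, -1, 0, 0, 2, 0, 0], [-1, -1, -1, 0, 0, 2, 0], [0, 0, 0, -1, 0, 0, 2]].
All simple roots have the same length, so the diagram is simply laced. The associated Dynkin diagram is a chain of 6 nodes with one extra node attached to the third node from one end (E_7), so the type is E_7.

type E_7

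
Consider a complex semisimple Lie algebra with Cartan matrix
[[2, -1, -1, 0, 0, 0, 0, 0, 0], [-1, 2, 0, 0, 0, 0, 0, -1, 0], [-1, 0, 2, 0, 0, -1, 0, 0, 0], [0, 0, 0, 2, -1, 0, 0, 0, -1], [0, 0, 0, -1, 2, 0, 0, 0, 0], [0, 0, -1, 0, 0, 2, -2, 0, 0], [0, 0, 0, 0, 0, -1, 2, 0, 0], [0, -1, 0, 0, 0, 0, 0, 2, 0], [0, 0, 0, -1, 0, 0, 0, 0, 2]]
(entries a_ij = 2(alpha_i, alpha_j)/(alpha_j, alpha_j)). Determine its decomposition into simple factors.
type A_3 + type B_6

The diagram associated to this matrix has two connected components: the simple roots {alpha_4, alpha_5, alpha_9} form a chain of 3 nodes with single edges (A_3), and {alpha_1, alpha_2, alpha_3, alpha_6, alpha_7, alpha_8} form a chain of 6 nodes with a double edge at one end; the terminal node there is the unique short simple root (B_6). A semisimple Lie algebra decomposes uniquely as the direct sum of simple ideals, one per connected component of its Dynkin diagram, so g ≅ A_3 ⊕ B_6 (dimension 15 + 78 = 93).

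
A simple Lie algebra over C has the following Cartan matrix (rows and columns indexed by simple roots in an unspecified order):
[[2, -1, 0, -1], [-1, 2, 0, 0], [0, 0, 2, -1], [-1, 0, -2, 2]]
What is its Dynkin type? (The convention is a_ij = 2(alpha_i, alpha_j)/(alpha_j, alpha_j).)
type B_4

The matrix has rank 4 with 2's on the diagonal. Reading the off-diagonal entries as Dynkin edges (a single edge where a_ij = a_ji = -1; a double or triple edge where a_ij * a_ji = 2 or 3), the diagram is a chain of 4 nodes with a double edge at one end; the terminal node there is the unique short simple root (B_4). One simple-root ordering that puts it in standard form is (alpha_2, alpha_1, alpha_4, alpha_3). So the algebra is type B_4, i.e. so(9).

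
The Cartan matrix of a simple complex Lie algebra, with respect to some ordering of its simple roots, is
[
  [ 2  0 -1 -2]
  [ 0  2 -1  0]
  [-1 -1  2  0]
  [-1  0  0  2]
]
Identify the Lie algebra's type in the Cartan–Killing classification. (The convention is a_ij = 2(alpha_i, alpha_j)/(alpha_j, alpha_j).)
The matrix has rank 4 with 2's on the diagonal. Reading the off-diagonal entries as Dynkin edges (a single edge where a_ij = a_ji = -1; a double or triple edge where a_ij * a_ji = 2 or 3), the diagram is a chain of 4 nodes with a double edge at one end; the terminal node there is the unique short simple root (B_4). One simple-root ordering that puts it in standard form is (alpha_2, alpha_3, alpha_1, alpha_4). So the algebra is type B_4, i.e. so(9).

B4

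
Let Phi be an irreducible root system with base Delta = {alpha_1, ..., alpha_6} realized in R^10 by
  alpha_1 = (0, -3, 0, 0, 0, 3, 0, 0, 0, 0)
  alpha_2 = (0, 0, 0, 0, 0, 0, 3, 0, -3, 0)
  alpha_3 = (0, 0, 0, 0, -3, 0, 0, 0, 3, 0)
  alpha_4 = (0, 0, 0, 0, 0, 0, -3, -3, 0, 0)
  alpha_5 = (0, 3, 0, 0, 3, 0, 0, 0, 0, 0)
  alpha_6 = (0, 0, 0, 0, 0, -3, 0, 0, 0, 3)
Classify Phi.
A_6

Compute the Cartan integers a_ij = 2(alpha_i, alpha_j)/(alpha_j, alpha_j); the resulting 6x6 Cartan matrix is
[[2, 0, 0, 0, -1, -1], [0, 2, -1, -1, 0, 0], [0, -1, 2, 0, -1, 0], [0, -1, 0, 2, 0, 0], [-1, 0, -1, 0, 2, 0], [-1, 0, 0, 0, 0, 2]].
All simple roots have the same length, so the diagram is simply laced. The associated Dynkin diagram is a chain of 6 nodes with single edges (A_6), so the type is A_6 (the algebra sl(7)).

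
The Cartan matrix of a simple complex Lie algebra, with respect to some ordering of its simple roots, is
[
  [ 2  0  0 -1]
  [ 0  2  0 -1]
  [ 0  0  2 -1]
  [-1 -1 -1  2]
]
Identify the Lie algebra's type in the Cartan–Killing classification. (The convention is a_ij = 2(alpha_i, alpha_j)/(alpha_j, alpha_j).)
The matrix has rank 4 with 2's on the diagonal. Reading the off-diagonal entries as Dynkin edges (a single edge where a_ij = a_ji = -1; a double or triple edge where a_ij * a_ji = 2 or 3), the diagram is a chain of 2 nodes with a fork of two nodes at one end (D_4). One simple-root ordering that puts it in standard form is (alpha_2, alpha_4, alpha_3, alpha_1). So the algebra is type D_4, i.e. so(8).

D_4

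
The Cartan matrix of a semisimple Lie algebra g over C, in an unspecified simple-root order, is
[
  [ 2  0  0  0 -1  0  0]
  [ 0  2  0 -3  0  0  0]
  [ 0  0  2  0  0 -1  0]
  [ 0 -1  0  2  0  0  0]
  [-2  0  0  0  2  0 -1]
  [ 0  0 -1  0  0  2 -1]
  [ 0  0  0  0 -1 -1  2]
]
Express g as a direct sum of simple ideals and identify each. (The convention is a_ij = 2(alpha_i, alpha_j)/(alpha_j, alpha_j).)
The diagram associated to this matrix has two connected components: the simple roots {alpha_1, alpha_3, alpha_5, alpha_6, alpha_7} form a chain of 5 nodes with a double edge at one end; the terminal node there is the unique short simple root (B_5), and {alpha_2, alpha_4} form two nodes joined by a triple edge (G_2). A semisimple Lie algebra decomposes uniquely as the direct sum of simple ideals, one per connected component of its Dynkin diagram, so g ≅ B_5 ⊕ G_2 (dimension 55 + 14 = 69).

B_5 (so(11)) + G_2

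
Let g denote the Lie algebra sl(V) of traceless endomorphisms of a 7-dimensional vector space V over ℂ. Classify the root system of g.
A6

This is sl(7), which has dimension 7^2 - 1 = 48 and rank 7 - 1 = 6 (a Cartan subalgebra is the diagonal traceless matrices). In the classification of classical Lie algebras, the special linear algebra sl(n+1) has type A_n; here n = 6, so the Dynkin diagram is a chain of 6 nodes with single edges (A_6). Hence the type is A_6.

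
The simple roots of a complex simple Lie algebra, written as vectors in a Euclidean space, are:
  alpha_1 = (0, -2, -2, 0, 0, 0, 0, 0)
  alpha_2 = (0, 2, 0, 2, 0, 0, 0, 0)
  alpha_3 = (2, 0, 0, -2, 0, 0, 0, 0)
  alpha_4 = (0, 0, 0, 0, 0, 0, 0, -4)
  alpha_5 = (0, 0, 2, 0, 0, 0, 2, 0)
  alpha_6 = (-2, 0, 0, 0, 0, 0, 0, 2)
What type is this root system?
Compute the Cartan integers a_ij = 2(alpha_i, alpha_j)/(alpha_j, alpha_j); the resulting 6x6 Cartan matrix is
[[2, -1, 0, 0, -1, 0], [-1, 2, -1, 0, 0, 0], [0, -1, 2, 0, 0, -1], [0, 0, 0, 2, 0, -2], [-1, 0, 0, 0, 2, 0], [0, 0, -1, -1, 0, 2]].
The roots have two lengths (squared-length ratio 2:1); the short ones are alpha_{1,2,3,5,6}. The associated Dynkin diagram is a chain of 6 nodes with a double edge at one end; the terminal node there is the unique long simple root (C_6), so the type is C_6 (the algebra sp(12)).

C_6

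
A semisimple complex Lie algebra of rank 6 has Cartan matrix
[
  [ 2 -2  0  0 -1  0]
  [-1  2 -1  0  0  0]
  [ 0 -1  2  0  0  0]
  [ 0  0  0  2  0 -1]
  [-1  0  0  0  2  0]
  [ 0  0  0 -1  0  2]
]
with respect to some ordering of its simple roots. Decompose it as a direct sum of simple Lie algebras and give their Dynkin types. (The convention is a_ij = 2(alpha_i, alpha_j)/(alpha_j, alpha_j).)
The diagram associated to this matrix has two connected components: the simple roots {alpha_4, alpha_6} form a chain of 2 nodes with single edges (A_2), and {alpha_1, alpha_2, alpha_3, alpha_5} form a chain of 4 nodes with a double edge between the middle two (F_4). A semisimple Lie algebra decomposes uniquely as the direct sum of simple ideals, one per connected component of its Dynkin diagram, so g ≅ A_2 ⊕ F_4 (dimension 8 + 52 = 60).

type A_2 ⊕ type F_4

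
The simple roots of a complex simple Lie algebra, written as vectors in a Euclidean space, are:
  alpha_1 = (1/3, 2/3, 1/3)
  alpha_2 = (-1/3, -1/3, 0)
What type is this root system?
type G_2

Compute the Cartan integers a_ij = 2(alpha_i, alpha_j)/(alpha_j, alpha_j); the resulting 2x2 Cartan matrix is
[[2, -3], [-1, 2]].
The roots have two lengths (squared-length ratio 3:1); the short ones are alpha_{2}. The associated Dynkin diagram is two nodes joined by a triple edge (G_2), so the type is G_2.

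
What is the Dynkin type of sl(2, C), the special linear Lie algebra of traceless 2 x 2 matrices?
This is sl(2), which has dimension 2^2 - 1 = 3 and rank 2 - 1 = 1 (a Cartan subalgebra is the diagonal traceless matrices). In the classification of classical Lie algebras, the special linear algebra sl(n+1) has type A_n; here n = 1, so the Dynkin diagram is a chain of 1 nodes with single edges (A_1). Hence the type is A_1.

A1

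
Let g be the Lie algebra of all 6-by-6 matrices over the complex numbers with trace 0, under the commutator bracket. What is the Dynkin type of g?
This is sl(6), which has dimension 6^2 - 1 = 35 and rank 6 - 1 = 5 (a Cartan subalgebra is the diagonal traceless matrices). In the classification of classical Lie algebras, the special linear algebra sl(n+1) has type A_n; here n = 5, so the Dynkin diagram is a chain of 5 nodes with single edges (A_5). Hence the type is A_5.

A5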